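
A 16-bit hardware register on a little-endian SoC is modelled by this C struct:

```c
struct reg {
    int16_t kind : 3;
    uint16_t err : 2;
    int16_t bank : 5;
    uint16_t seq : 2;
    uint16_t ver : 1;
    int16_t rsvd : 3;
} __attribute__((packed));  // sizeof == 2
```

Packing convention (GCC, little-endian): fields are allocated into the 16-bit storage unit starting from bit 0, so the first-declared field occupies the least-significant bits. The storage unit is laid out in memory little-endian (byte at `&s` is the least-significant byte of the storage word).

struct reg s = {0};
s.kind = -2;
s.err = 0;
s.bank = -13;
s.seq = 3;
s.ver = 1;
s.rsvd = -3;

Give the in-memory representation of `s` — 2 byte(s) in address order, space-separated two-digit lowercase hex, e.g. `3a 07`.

66 be

[0+:3] kind=-2 & 0x7 = 0x6; word=0x0006
[3+:2] err=0 & 0x3 = 0x0; word=0x0006
[5+:5] bank=-13 & 0x1f = 0x13; word=0x0266
[10+:2] seq=3 & 0x3 = 0x3; word=0x0e66
[12+:1] ver=1 & 0x1 = 0x1; word=0x1e66
[13+:3] rsvd=-3 & 0x7 = 0x5; word=0xbe66
word = 0xbe66 → little-endian bytes:
  [0]=0x66  [1]=0xbe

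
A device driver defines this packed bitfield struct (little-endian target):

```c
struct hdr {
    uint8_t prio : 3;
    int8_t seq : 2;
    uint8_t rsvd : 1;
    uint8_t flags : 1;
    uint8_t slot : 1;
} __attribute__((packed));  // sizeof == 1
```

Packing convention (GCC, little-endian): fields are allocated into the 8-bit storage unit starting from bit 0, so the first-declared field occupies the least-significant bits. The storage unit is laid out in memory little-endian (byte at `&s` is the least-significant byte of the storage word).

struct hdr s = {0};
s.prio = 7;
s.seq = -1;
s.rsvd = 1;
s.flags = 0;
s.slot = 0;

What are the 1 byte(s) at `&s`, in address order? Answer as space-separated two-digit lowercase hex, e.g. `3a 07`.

prio (3b) val=7 bits=0x7 at bit 0: 0x07
seq (2b) val=-1 bits=0x3 at bit 3: 0x1f
rsvd (1b) val=1 bits=0x1 at bit 5: 0x3f
flags (1b) val=0 bits=0x0 at bit 6: 0x3f
slot (1b) val=0 bits=0x0 at bit 7: 0x3f
word = 0x3f → little-endian bytes:
  [0]=0x3f

3f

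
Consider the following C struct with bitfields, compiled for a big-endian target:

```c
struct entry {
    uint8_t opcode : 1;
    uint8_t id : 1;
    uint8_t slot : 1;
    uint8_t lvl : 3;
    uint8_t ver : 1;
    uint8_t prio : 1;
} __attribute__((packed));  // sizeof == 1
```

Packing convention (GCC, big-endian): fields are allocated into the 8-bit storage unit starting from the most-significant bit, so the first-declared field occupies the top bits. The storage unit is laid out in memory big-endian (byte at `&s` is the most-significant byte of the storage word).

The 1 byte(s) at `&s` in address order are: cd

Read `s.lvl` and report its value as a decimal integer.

3

[0]=0xcd (big-endian) → word 0xcd
opcode [7+:1] = (word>>7) & 0x1 = 1
id [6+:1] = (word>>6) & 0x1 = 1
slot [5+:1] = (word>>5) & 0x1 = 0
lvl [2+:3] = (word>>2) & 0x7 = 3  ←
ver [1+:1] = (word>>1) & 0x1 = 0
prio [0+:1] = (word>>0) & 0x1 = 1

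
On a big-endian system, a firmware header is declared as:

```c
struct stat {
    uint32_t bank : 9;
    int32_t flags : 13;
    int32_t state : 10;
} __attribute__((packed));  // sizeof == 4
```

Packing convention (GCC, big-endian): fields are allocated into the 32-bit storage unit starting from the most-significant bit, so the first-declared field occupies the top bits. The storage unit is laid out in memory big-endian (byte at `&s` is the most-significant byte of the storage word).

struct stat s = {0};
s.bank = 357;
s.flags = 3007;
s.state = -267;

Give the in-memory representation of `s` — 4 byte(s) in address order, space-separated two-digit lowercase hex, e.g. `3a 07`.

b2 ae fe f5

bank:9 = 357 → 0x165 << 23 → word 0xb2800000
flags:13 = 3007 → 0xbbf << 10 → word 0xb2aefc00
state:10 = -267 → 0x2f5 << 0 → word 0xb2aefef5
word = 0xb2aefef5 → big-endian bytes:
  [0]=0xb2  [1]=0xae  [2]=0xfe  [3]=0xf5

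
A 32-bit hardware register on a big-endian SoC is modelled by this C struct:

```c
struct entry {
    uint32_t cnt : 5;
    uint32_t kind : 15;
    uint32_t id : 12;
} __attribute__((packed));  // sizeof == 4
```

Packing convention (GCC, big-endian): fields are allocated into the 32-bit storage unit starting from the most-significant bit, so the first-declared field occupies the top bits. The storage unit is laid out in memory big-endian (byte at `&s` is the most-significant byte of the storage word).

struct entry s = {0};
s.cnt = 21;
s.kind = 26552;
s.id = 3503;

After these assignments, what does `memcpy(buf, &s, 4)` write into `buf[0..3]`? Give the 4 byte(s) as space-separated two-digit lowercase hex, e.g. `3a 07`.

cnt (5b) val=21 bits=0x15 at bit 27: 0xa8000000
kind (15b) val=26552 bits=0x67b8 at bit 12: 0xae7b8000
id (12b) val=3503 bits=0xdaf at bit 0: 0xae7b8daf
word = 0xae7b8daf → big-endian bytes:
  [0]=0xae  [1]=0x7b  [2]=0x8d  [3]=0xaf

ae 7b 8d af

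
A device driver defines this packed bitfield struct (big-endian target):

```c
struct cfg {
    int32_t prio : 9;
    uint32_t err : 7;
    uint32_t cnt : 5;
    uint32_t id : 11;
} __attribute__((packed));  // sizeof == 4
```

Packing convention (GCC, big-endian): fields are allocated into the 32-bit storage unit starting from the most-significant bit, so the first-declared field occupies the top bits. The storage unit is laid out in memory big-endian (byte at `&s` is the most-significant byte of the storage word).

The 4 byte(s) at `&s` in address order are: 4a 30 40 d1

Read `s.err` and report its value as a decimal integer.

48

[0]=0x4a [1]=0x30 [2]=0x40 [3]=0xd1 (big-endian) → word 0x4a3040d1
prio:9 @ bit 23 → (0x4a3040d1>>23)&0x1ff = 0x94
err:7 @ bit 16 → (0x4a3040d1>>16)&0x7f = 0x30  ←
cnt:5 @ bit 11 → (0x4a3040d1>>11)&0x1f = 0x8
id:11 @ bit 0 → (0x4a3040d1>>0)&0x7ff = 0xd1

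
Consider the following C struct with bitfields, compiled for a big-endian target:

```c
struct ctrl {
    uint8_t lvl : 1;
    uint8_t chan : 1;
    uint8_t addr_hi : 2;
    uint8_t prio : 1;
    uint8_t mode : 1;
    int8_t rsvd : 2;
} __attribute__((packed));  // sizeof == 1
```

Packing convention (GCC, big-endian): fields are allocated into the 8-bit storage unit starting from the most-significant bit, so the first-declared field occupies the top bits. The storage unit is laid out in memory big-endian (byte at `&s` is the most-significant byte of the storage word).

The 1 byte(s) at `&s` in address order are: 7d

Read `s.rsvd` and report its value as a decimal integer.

1

[0]=0x7d (big-endian) → word 0x7d
lvl:1 @ bit 7 → (0x7d>>7)&0x1 = 0x0
chan:1 @ bit 6 → (0x7d>>6)&0x1 = 0x1
addr_hi:2 @ bit 4 → (0x7d>>4)&0x3 = 0x3
prio:1 @ bit 3 → (0x7d>>3)&0x1 = 0x1
mode:1 @ bit 2 → (0x7d>>2)&0x1 = 0x1
rsvd:2 @ bit 0 → (0x7d>>0)&0x3 = 0x1  ←
rsvd signed 2b, MSB=0: value = 1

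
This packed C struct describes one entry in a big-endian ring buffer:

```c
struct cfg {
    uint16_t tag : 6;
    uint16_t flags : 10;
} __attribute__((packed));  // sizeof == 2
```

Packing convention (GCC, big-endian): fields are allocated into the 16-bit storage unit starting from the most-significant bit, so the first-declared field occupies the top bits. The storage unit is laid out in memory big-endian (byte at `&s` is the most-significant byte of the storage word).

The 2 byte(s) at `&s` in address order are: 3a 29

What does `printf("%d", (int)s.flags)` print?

553

[0]=0x3a [1]=0x29 (big-endian) → word 0x3a29
tag:6 @ bit 10 → (0x3a29>>10)&0x3f = 0xe
flags:10 @ bit 0 → (0x3a29>>0)&0x3ff = 0x229  ←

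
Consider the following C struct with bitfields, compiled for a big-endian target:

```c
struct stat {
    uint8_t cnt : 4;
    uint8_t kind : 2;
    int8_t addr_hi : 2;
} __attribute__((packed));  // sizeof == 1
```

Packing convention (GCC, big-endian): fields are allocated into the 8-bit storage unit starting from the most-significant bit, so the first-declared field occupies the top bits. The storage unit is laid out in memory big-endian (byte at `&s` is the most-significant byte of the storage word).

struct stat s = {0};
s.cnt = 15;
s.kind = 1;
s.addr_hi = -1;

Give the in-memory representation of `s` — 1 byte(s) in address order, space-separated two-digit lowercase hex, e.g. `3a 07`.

f7

cnt:4 = 15 → 0xf << 4 → word 0xf0
kind:2 = 1 → 0x1 << 2 → word 0xf4
addr_hi:2 = -1 → 0x3 << 0 → word 0xf7
word = 0xf7 → big-endian bytes:
  [0]=0xf7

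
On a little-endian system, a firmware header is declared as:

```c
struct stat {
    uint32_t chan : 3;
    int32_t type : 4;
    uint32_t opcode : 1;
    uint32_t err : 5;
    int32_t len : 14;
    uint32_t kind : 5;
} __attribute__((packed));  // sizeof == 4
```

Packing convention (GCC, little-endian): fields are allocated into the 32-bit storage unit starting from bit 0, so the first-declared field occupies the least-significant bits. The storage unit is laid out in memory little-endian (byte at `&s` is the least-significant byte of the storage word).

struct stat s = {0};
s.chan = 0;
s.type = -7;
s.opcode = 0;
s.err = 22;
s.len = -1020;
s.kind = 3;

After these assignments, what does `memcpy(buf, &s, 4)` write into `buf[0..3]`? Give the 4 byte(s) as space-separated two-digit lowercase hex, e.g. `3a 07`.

48 96 80 1f

[0+:3] chan=0 & 0x7 = 0x0; word=0x00000000
[3+:4] type=-7 & 0xf = 0x9; word=0x00000048
[7+:1] opcode=0 & 0x1 = 0x0; word=0x00000048
[8+:5] err=22 & 0x1f = 0x16; word=0x00001648
[13+:14] len=-1020 & 0x3fff = 0x3c04; word=0x07809648
[27+:5] kind=3 & 0x1f = 0x3; word=0x1f809648
word = 0x1f809648 → little-endian bytes:
  [0]=0x48  [1]=0x96  [2]=0x80  [3]=0x1f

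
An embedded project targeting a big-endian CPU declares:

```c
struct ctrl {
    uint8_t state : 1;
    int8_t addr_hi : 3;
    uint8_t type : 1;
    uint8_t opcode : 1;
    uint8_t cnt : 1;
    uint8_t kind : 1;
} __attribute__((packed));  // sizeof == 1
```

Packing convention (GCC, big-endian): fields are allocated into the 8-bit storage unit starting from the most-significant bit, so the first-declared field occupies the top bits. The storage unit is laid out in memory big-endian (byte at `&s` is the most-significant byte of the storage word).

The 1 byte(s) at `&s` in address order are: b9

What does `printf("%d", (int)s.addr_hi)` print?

3

[0]=0xb9 (big-endian) → word 0xb9
state [7+:1] = (word>>7) & 0x1 = 1
addr_hi [4+:3] = (word>>4) & 0x7 = 3  ←
type [3+:1] = (word>>3) & 0x1 = 1
opcode [2+:1] = (word>>2) & 0x1 = 0
cnt [1+:1] = (word>>1) & 0x1 = 0
kind [0+:1] = (word>>0) & 0x1 = 1
addr_hi signed 3b, MSB=0: value = 3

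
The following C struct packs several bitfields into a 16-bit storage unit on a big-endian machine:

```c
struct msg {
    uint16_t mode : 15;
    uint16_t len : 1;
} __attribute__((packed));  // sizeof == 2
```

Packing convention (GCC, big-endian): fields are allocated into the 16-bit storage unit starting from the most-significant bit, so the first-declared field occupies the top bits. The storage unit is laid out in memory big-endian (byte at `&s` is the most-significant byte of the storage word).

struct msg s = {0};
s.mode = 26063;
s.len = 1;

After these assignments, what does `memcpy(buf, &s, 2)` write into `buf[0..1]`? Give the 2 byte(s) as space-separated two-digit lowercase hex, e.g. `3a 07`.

mode (15b) val=26063 bits=0x65cf at bit 1: 0xcb9e
len (1b) val=1 bits=0x1 at bit 0: 0xcb9f
word = 0xcb9f → big-endian bytes:
  [0]=0xcb  [1]=0x9f

cb 9f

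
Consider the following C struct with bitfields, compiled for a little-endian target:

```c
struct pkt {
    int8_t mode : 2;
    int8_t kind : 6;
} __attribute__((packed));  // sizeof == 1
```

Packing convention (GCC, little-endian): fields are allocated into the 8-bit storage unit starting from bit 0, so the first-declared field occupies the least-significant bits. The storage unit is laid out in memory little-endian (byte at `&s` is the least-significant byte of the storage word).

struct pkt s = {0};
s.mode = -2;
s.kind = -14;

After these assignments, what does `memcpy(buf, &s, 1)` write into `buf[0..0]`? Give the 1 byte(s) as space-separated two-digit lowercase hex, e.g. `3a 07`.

mode:2 = -2 → 0x2 << 0 → word 0x02
kind:6 = -14 → 0x32 << 2 → word 0xca
word = 0xca → little-endian bytes:
  [0]=0xca

ca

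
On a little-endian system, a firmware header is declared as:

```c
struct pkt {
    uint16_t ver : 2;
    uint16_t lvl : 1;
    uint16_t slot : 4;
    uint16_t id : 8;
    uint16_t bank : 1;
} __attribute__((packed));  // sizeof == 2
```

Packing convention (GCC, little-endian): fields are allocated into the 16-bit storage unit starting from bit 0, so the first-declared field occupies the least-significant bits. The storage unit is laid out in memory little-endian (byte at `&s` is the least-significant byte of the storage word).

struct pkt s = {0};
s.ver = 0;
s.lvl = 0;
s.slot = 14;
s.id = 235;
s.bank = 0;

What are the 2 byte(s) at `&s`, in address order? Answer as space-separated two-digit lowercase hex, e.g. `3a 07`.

ver (2b) val=0 bits=0x0 at bit 0: 0x0000
lvl (1b) val=0 bits=0x0 at bit 2: 0x0000
slot (4b) val=14 bits=0xe at bit 3: 0x0070
id (8b) val=235 bits=0xeb at bit 7: 0x75f0
bank (1b) val=0 bits=0x0 at bit 15: 0x75f0
word = 0x75f0 → little-endian bytes:
  [0]=0xf0  [1]=0x75

f0 75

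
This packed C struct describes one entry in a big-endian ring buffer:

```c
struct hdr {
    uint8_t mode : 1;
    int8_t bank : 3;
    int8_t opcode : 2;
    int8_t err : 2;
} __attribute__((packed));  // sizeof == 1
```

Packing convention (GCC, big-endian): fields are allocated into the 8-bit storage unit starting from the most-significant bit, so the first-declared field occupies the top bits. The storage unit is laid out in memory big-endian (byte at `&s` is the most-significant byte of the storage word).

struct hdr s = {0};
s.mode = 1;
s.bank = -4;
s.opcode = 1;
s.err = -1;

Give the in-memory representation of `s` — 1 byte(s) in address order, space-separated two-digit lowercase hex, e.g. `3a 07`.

c7

mode (1b) val=1 bits=0x1 at bit 7: 0x80
bank (3b) val=-4 bits=0x4 at bit 4: 0xc0
opcode (2b) val=1 bits=0x1 at bit 2: 0xc4
err (2b) val=-1 bits=0x3 at bit 0: 0xc7
word = 0xc7 → big-endian bytes:
  [0]=0xc7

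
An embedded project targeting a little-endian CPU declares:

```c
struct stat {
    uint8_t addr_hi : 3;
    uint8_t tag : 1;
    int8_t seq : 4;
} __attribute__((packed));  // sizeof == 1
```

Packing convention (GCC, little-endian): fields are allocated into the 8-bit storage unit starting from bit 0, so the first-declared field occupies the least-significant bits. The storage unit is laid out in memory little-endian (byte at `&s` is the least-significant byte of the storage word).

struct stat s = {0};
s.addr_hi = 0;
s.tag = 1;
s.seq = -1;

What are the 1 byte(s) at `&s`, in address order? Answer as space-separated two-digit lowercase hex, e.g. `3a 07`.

[0+:3] addr_hi=0 & 0x7 = 0x0; word=0x00
[3+:1] tag=1 & 0x1 = 0x1; word=0x08
[4+:4] seq=-1 & 0xf = 0xf; word=0xf8
word = 0xf8 → little-endian bytes:
  [0]=0xf8

f8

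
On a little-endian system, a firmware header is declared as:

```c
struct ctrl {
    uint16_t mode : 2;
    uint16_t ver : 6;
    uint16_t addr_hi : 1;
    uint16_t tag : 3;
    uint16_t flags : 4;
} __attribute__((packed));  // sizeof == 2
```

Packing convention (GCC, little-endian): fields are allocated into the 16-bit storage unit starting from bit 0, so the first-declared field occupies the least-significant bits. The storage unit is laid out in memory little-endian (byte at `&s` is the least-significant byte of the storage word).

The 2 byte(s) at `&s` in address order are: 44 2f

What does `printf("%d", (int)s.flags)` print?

2

[0]=0x44 [1]=0x2f (little-endian) → word 0x2f44
mode [0+:2] = (word>>0) & 0x3 = 0
ver [2+:6] = (word>>2) & 0x3f = 17
addr_hi [8+:1] = (word>>8) & 0x1 = 1
tag [9+:3] = (word>>9) & 0x7 = 7
flags [12+:4] = (word>>12) & 0xf = 2  ←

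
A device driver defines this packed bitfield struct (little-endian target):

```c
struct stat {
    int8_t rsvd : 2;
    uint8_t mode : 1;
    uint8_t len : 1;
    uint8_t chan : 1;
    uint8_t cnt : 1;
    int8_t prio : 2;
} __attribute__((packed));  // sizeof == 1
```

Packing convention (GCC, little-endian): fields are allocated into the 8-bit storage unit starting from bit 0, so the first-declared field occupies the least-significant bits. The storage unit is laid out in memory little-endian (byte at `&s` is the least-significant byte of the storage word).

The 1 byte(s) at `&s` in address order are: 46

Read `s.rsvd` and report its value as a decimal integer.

[0]=0x46 (little-endian) → word 0x46
rsvd [0+:2] = (word>>0) & 0x3 = 2  ←
mode [2+:1] = (word>>2) & 0x1 = 1
len [3+:1] = (word>>3) & 0x1 = 0
chan [4+:1] = (word>>4) & 0x1 = 0
cnt [5+:1] = (word>>5) & 0x1 = 0
prio [6+:2] = (word>>6) & 0x3 = 1
rsvd signed 2b, MSB=1: 2 - 4 = -2

-2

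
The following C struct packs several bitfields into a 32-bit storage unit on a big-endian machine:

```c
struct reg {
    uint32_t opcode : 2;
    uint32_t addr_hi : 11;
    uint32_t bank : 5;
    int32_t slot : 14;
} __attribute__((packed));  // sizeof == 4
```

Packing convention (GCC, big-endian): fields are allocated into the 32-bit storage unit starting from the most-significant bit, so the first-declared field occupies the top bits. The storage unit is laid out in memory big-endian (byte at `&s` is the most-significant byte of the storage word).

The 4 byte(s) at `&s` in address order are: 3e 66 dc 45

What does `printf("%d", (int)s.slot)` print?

7237

[0]=0x3e [1]=0x66 [2]=0xdc [3]=0x45 (big-endian) → word 0x3e66dc45
opcode:2 @ bit 30 → (0x3e66dc45>>30)&0x3 = 0x0
addr_hi:11 @ bit 19 → (0x3e66dc45>>19)&0x7ff = 0x7cc
bank:5 @ bit 14 → (0x3e66dc45>>14)&0x1f = 0x1b
slot:14 @ bit 0 → (0x3e66dc45>>0)&0x3fff = 0x1c45  ←
slot signed 14b, MSB=0: value = 7237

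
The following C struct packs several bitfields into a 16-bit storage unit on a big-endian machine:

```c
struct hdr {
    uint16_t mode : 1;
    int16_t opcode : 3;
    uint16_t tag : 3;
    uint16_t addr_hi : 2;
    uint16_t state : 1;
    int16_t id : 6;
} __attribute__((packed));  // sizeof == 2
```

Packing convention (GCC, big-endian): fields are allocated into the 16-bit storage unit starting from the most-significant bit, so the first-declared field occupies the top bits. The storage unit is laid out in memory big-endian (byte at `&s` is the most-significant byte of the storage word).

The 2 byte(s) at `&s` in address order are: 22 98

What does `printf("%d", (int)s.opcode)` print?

[0]=0x22 [1]=0x98 (big-endian) → word 0x2298
mode [15+:1] = (word>>15) & 0x1 = 0
opcode [12+:3] = (word>>12) & 0x7 = 2  ←
tag [9+:3] = (word>>9) & 0x7 = 1
addr_hi [7+:2] = (word>>7) & 0x3 = 1
state [6+:1] = (word>>6) & 0x1 = 0
id [0+:6] = (word>>0) & 0x3f = 24
opcode signed 3b, MSB=0: value = 2

2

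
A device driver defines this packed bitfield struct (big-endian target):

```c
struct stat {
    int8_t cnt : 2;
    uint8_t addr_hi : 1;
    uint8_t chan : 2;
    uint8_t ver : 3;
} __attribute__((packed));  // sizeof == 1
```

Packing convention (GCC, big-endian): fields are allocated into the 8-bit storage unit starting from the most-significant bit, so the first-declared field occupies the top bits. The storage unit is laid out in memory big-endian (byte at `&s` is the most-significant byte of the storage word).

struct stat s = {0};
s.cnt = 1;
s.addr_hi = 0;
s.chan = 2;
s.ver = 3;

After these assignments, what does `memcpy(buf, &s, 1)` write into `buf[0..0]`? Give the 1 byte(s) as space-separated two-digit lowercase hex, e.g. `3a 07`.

cnt:2 = 1 → 0x1 << 6 → word 0x40
addr_hi:1 = 0 → 0x0 << 5 → word 0x40
chan:2 = 2 → 0x2 << 3 → word 0x50
ver:3 = 3 → 0x3 << 0 → word 0x53
word = 0x53 → big-endian bytes:
  [0]=0x53

53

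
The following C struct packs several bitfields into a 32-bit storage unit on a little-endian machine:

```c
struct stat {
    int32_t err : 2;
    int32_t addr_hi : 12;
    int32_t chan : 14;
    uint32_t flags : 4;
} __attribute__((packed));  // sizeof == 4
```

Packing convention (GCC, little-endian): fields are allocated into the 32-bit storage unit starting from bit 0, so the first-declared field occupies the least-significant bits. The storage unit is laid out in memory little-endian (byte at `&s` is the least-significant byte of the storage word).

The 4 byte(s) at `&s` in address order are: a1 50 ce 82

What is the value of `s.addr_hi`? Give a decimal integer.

1064

[0]=0xa1 [1]=0x50 [2]=0xce [3]=0x82 (little-endian) → word 0x82ce50a1
err [0+:2] = (word>>0) & 0x3 = 1
addr_hi [2+:12] = (word>>2) & 0xfff = 1064  ←
chan [14+:14] = (word>>14) & 0x3fff = 2873
flags [28+:4] = (word>>28) & 0xf = 8
addr_hi signed 12b, MSB=0: value = 1064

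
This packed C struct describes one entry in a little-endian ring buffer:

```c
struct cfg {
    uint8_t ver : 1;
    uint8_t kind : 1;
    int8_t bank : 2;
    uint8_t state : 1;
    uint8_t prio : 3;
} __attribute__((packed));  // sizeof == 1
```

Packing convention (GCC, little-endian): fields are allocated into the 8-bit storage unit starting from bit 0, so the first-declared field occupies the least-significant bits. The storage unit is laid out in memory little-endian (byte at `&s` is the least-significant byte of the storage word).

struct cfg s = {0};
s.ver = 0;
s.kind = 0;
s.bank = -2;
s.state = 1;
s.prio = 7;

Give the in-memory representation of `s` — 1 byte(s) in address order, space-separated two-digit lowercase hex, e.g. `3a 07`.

ver:1 = 0 → 0x0 << 0 → word 0x00
kind:1 = 0 → 0x0 << 1 → word 0x00
bank:2 = -2 → 0x2 << 2 → word 0x08
state:1 = 1 → 0x1 << 4 → word 0x18
prio:3 = 7 → 0x7 << 5 → word 0xf8
word = 0xf8 → little-endian bytes:
  [0]=0xf8

f8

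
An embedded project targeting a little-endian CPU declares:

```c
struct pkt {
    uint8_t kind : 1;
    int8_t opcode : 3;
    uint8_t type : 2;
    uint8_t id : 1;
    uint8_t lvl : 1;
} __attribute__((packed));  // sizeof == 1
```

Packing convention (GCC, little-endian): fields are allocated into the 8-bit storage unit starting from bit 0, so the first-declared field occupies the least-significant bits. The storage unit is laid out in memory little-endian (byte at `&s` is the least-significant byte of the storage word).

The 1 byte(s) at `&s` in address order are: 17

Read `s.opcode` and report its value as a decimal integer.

3

[0]=0x17 (little-endian) → word 0x17
kind [0+:1] = (word>>0) & 0x1 = 1
opcode [1+:3] = (word>>1) & 0x7 = 3  ←
type [4+:2] = (word>>4) & 0x3 = 1
id [6+:1] = (word>>6) & 0x1 = 0
lvl [7+:1] = (word>>7) & 0x1 = 0
opcode signed 3b, MSB=0: value = 3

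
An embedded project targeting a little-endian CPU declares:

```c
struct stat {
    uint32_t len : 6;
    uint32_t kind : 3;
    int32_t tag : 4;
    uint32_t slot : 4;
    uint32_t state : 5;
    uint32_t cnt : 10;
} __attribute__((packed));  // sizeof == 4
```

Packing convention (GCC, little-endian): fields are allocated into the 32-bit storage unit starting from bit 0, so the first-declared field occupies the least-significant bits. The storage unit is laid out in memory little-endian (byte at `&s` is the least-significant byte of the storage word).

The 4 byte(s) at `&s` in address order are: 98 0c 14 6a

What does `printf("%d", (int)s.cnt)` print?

[0]=0x98 [1]=0x0c [2]=0x14 [3]=0x6a (little-endian) → word 0x6a140c98
len [0+:6] = (word>>0) & 0x3f = 24
kind [6+:3] = (word>>6) & 0x7 = 2
tag [9+:4] = (word>>9) & 0xf = 6
slot [13+:4] = (word>>13) & 0xf = 0
state [17+:5] = (word>>17) & 0x1f = 10
cnt [22+:10] = (word>>22) & 0x3ff = 424  ←

424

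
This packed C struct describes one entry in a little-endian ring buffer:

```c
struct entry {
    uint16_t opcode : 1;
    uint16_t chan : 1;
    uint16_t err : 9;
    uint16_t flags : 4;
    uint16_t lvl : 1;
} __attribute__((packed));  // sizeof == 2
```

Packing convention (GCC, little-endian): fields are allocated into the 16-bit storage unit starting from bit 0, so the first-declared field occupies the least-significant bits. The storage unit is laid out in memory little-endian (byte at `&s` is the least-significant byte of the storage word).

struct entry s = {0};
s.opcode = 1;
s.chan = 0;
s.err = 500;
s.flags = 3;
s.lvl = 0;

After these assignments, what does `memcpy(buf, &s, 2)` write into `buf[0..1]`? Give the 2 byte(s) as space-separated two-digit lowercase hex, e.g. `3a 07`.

opcode (1b) val=1 bits=0x1 at bit 0: 0x0001
chan (1b) val=0 bits=0x0 at bit 1: 0x0001
err (9b) val=500 bits=0x1f4 at bit 2: 0x07d1
flags (4b) val=3 bits=0x3 at bit 11: 0x1fd1
lvl (1b) val=0 bits=0x0 at bit 15: 0x1fd1
word = 0x1fd1 → little-endian bytes:
  [0]=0xd1  [1]=0x1f

d1 1f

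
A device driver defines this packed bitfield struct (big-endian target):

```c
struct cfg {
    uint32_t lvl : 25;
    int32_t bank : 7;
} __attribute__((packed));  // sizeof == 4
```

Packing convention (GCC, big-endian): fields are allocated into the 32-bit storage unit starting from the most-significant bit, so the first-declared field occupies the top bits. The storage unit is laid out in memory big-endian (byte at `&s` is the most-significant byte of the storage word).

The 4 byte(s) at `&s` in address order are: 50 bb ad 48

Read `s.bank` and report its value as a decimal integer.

-56

[0]=0x50 [1]=0xbb [2]=0xad [3]=0x48 (big-endian) → word 0x50bbad48
lvl [7+:25] = (word>>7) & 0x1ffffff = 10581850
bank [0+:7] = (word>>0) & 0x7f = 72  ←
bank signed 7b, MSB=1: 72 - 128 = -56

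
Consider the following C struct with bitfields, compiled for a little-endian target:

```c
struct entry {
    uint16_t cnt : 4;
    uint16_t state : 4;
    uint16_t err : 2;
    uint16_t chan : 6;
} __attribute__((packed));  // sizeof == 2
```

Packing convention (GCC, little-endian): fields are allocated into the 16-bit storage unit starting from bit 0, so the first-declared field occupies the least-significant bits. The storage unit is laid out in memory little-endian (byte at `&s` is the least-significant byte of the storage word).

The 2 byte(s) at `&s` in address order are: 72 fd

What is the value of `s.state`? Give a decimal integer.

[0]=0x72 [1]=0xfd (little-endian) → word 0xfd72
cnt:4 @ bit 0 → (0xfd72>>0)&0xf = 0x2
state:4 @ bit 4 → (0xfd72>>4)&0xf = 0x7  ←
err:2 @ bit 8 → (0xfd72>>8)&0x3 = 0x1
chan:6 @ bit 10 → (0xfd72>>10)&0x3f = 0x3f

7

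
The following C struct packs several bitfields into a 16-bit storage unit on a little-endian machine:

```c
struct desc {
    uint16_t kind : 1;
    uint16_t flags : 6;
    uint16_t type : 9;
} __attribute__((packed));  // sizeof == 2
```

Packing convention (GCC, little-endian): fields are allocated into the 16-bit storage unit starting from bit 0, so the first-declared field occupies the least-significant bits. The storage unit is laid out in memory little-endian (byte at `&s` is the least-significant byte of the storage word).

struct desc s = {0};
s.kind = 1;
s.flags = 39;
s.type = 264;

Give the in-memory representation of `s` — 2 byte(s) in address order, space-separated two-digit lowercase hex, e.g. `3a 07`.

4f 84

[0+:1] kind=1 & 0x1 = 0x1; word=0x0001
[1+:6] flags=39 & 0x3f = 0x27; word=0x004f
[7+:9] type=264 & 0x1ff = 0x108; word=0x844f
word = 0x844f → little-endian bytes:
  [0]=0x4f  [1]=0x84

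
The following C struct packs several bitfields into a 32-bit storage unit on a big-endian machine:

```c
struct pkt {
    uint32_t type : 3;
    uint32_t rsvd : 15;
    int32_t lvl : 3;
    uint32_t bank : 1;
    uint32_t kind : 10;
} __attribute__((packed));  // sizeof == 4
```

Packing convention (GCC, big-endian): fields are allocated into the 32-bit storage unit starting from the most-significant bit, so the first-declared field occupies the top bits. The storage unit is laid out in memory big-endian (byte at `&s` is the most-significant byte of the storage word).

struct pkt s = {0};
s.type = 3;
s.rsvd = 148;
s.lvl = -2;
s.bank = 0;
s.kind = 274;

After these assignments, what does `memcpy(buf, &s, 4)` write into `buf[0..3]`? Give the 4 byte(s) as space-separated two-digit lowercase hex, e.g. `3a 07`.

60 25 31 12

[29+:3] type=3 & 0x7 = 0x3; word=0x60000000
[14+:15] rsvd=148 & 0x7fff = 0x94; word=0x60250000
[11+:3] lvl=-2 & 0x7 = 0x6; word=0x60253000
[10+:1] bank=0 & 0x1 = 0x0; word=0x60253000
[0+:10] kind=274 & 0x3ff = 0x112; word=0x60253112
word = 0x60253112 → big-endian bytes:
  [0]=0x60  [1]=0x25  [2]=0x31  [3]=0x12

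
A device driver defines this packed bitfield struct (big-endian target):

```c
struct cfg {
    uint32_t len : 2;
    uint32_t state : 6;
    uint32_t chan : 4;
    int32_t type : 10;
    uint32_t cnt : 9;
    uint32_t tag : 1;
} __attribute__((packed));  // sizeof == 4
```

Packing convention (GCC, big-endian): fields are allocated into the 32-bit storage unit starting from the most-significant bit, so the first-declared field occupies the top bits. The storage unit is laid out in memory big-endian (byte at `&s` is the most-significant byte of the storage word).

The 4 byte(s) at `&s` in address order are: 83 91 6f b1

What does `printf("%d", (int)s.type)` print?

91

[0]=0x83 [1]=0x91 [2]=0x6f [3]=0xb1 (big-endian) → word 0x83916fb1
len:2 @ bit 30 → (0x83916fb1>>30)&0x3 = 0x2
state:6 @ bit 24 → (0x83916fb1>>24)&0x3f = 0x3
chan:4 @ bit 20 → (0x83916fb1>>20)&0xf = 0x9
type:10 @ bit 10 → (0x83916fb1>>10)&0x3ff = 0x5b  ←
cnt:9 @ bit 1 → (0x83916fb1>>1)&0x1ff = 0x1d8
tag:1 @ bit 0 → (0x83916fb1>>0)&0x1 = 0x1
type signed 10b, MSB=0: value = 91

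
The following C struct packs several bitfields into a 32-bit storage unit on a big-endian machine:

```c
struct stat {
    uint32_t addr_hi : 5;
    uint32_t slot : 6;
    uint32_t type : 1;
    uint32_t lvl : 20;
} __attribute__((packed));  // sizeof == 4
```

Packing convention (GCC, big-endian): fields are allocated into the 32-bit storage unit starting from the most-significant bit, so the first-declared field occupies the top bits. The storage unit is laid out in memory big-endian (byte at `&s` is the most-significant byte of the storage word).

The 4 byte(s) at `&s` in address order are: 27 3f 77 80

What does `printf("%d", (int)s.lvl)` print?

1013632

[0]=0x27 [1]=0x3f [2]=0x77 [3]=0x80 (big-endian) → word 0x273f7780
addr_hi:5 @ bit 27 → (0x273f7780>>27)&0x1f = 0x4
slot:6 @ bit 21 → (0x273f7780>>21)&0x3f = 0x39
type:1 @ bit 20 → (0x273f7780>>20)&0x1 = 0x1
lvl:20 @ bit 0 → (0x273f7780>>0)&0xfffff = 0xf7780  ←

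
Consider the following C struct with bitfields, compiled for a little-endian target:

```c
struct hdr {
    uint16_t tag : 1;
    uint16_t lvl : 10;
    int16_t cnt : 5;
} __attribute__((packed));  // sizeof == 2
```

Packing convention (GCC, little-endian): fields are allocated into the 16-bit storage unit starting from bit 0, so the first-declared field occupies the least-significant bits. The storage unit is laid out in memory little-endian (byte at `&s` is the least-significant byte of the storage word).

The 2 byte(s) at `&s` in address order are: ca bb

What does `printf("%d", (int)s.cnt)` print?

[0]=0xca [1]=0xbb (little-endian) → word 0xbbca
tag [0+:1] = (word>>0) & 0x1 = 0
lvl [1+:10] = (word>>1) & 0x3ff = 485
cnt [11+:5] = (word>>11) & 0x1f = 23  ←
cnt signed 5b, MSB=1: 23 - 32 = -9

-9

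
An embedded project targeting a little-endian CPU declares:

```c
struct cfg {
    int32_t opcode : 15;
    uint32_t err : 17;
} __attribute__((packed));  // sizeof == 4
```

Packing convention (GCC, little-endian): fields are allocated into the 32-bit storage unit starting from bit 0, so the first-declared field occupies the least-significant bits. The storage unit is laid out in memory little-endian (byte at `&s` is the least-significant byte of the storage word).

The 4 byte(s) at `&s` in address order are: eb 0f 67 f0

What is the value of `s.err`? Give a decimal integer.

123086

[0]=0xeb [1]=0x0f [2]=0x67 [3]=0xf0 (little-endian) → word 0xf0670feb
opcode:15 @ bit 0 → (0xf0670feb>>0)&0x7fff = 0xfeb
err:17 @ bit 15 → (0xf0670feb>>15)&0x1ffff = 0x1e0ce  ←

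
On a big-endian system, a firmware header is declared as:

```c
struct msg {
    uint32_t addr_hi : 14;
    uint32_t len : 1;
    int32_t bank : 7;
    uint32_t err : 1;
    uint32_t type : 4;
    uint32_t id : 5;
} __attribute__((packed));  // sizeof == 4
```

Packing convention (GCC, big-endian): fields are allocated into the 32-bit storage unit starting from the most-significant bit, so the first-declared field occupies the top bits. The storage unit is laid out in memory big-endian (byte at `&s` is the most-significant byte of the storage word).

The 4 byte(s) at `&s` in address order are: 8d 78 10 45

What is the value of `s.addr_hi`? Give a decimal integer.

9054

[0]=0x8d [1]=0x78 [2]=0x10 [3]=0x45 (big-endian) → word 0x8d781045
addr_hi [18+:14] = (word>>18) & 0x3fff = 9054  ←
len [17+:1] = (word>>17) & 0x1 = 0
bank [10+:7] = (word>>10) & 0x7f = 4
err [9+:1] = (word>>9) & 0x1 = 0
type [5+:4] = (word>>5) & 0xf = 2
id [0+:5] = (word>>0) & 0x1f = 5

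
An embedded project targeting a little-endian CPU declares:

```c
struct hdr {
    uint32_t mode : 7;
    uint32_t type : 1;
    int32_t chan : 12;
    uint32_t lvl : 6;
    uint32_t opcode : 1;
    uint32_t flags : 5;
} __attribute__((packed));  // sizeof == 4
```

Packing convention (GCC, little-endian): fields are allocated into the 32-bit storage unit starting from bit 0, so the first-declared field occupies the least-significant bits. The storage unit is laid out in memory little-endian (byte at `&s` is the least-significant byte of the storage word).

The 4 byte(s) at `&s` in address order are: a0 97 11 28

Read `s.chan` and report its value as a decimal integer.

407

[0]=0xa0 [1]=0x97 [2]=0x11 [3]=0x28 (little-endian) → word 0x281197a0
mode [0+:7] = (word>>0) & 0x7f = 32
type [7+:1] = (word>>7) & 0x1 = 1
chan [8+:12] = (word>>8) & 0xfff = 407  ←
lvl [20+:6] = (word>>20) & 0x3f = 1
opcode [26+:1] = (word>>26) & 0x1 = 0
flags [27+:5] = (word>>27) & 0x1f = 5
chan signed 12b, MSB=0: value = 407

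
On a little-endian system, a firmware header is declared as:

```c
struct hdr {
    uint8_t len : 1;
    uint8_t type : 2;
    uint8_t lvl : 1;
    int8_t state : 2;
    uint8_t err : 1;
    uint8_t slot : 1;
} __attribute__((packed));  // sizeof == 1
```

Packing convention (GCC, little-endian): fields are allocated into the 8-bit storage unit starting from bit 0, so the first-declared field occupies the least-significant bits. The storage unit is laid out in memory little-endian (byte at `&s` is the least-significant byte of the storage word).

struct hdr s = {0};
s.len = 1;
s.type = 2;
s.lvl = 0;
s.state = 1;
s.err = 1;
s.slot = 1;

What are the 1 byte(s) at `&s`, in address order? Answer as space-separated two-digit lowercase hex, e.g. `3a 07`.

d5

len (1b) val=1 bits=0x1 at bit 0: 0x01
type (2b) val=2 bits=0x2 at bit 1: 0x05
lvl (1b) val=0 bits=0x0 at bit 3: 0x05
state (2b) val=1 bits=0x1 at bit 4: 0x15
err (1b) val=1 bits=0x1 at bit 6: 0x55
slot (1b) val=1 bits=0x1 at bit 7: 0xd5
word = 0xd5 → little-endian bytes:
  [0]=0xd5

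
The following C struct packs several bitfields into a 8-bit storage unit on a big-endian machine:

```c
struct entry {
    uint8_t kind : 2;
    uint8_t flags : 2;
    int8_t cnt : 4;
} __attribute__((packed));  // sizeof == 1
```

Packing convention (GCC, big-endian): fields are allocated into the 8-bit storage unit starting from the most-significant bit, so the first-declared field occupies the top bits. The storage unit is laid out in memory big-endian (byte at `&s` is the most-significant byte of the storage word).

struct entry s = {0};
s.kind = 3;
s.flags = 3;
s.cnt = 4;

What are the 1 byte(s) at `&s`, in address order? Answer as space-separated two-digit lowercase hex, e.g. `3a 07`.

kind:2 = 3 → 0x3 << 6 → word 0xc0
flags:2 = 3 → 0x3 << 4 → word 0xf0
cnt:4 = 4 → 0x4 << 0 → word 0xf4
word = 0xf4 → big-endian bytes:
  [0]=0xf4

f4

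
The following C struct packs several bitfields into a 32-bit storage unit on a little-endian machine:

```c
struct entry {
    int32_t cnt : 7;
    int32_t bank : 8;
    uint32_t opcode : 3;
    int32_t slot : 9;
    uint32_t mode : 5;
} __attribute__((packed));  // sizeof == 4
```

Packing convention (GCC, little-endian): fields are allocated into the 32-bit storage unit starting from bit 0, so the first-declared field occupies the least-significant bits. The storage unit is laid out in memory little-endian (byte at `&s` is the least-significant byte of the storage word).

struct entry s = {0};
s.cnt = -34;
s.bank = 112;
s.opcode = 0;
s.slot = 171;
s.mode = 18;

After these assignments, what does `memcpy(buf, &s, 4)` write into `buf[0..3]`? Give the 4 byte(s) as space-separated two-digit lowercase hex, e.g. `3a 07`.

cnt:7 = -34 → 0x5e << 0 → word 0x0000005e
bank:8 = 112 → 0x70 << 7 → word 0x0000385e
opcode:3 = 0 → 0x0 << 15 → word 0x0000385e
slot:9 = 171 → 0xab << 18 → word 0x02ac385e
mode:5 = 18 → 0x12 << 27 → word 0x92ac385e
word = 0x92ac385e → little-endian bytes:
  [0]=0x5e  [1]=0x38  [2]=0xac  [3]=0x92

5e 38 ac 92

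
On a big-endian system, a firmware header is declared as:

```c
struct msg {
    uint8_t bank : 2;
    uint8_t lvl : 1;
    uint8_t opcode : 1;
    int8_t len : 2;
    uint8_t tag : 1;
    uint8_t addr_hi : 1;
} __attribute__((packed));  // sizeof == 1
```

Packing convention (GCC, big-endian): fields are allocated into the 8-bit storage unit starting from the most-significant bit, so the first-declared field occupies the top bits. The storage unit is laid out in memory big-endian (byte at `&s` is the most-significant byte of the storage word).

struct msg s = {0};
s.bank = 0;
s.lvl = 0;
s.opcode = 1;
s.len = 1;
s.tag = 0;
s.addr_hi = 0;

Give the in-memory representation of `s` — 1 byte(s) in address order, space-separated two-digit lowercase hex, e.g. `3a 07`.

[6+:2] bank=0 & 0x3 = 0x0; word=0x00
[5+:1] lvl=0 & 0x1 = 0x0; word=0x00
[4+:1] opcode=1 & 0x1 = 0x1; word=0x10
[2+:2] len=1 & 0x3 = 0x1; word=0x14
[1+:1] tag=0 & 0x1 = 0x0; word=0x14
[0+:1] addr_hi=0 & 0x1 = 0x0; word=0x14
word = 0x14 → big-endian bytes:
  [0]=0x14

14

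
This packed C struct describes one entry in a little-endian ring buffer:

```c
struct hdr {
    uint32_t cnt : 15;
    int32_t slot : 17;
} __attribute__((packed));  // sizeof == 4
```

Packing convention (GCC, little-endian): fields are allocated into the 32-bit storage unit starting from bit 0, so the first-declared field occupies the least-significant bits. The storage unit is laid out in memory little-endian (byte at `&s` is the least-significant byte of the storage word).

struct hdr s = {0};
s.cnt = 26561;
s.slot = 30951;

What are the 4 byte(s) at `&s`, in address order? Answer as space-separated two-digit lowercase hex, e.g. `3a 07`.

c1 e7 73 3c

cnt:15 = 26561 → 0x67c1 << 0 → word 0x000067c1
slot:17 = 30951 → 0x78e7 << 15 → word 0x3c73e7c1
word = 0x3c73e7c1 → little-endian bytes:
  [0]=0xc1  [1]=0xe7  [2]=0x73  [3]=0x3c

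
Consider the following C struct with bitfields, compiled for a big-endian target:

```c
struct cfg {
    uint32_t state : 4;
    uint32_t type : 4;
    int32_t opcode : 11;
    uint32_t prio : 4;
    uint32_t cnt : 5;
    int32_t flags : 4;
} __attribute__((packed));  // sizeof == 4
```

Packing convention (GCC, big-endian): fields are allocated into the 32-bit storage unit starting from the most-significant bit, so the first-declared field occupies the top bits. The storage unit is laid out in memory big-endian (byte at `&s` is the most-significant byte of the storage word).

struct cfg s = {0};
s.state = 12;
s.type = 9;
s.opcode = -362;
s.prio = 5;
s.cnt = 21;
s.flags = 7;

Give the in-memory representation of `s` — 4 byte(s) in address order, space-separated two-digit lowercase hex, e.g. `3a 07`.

[28+:4] state=12 & 0xf = 0xc; word=0xc0000000
[24+:4] type=9 & 0xf = 0x9; word=0xc9000000
[13+:11] opcode=-362 & 0x7ff = 0x696; word=0xc9d2c000
[9+:4] prio=5 & 0xf = 0x5; word=0xc9d2ca00
[4+:5] cnt=21 & 0x1f = 0x15; word=0xc9d2cb50
[0+:4] flags=7 & 0xf = 0x7; word=0xc9d2cb57
word = 0xc9d2cb57 → big-endian bytes:
  [0]=0xc9  [1]=0xd2  [2]=0xcb  [3]=0x57

c9 d2 cb 57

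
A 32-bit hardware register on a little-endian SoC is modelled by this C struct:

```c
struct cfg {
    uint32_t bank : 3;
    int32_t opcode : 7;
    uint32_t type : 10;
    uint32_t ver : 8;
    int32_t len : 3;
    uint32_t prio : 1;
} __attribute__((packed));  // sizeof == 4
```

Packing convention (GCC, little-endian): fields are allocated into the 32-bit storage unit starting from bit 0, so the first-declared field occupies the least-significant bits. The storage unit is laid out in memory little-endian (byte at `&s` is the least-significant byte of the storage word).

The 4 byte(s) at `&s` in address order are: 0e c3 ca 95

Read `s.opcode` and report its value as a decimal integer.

-31

[0]=0x0e [1]=0xc3 [2]=0xca [3]=0x95 (little-endian) → word 0x95cac30e
bank [0+:3] = (word>>0) & 0x7 = 6
opcode [3+:7] = (word>>3) & 0x7f = 97  ←
type [10+:10] = (word>>10) & 0x3ff = 688
ver [20+:8] = (word>>20) & 0xff = 92
len [28+:3] = (word>>28) & 0x7 = 1
prio [31+:1] = (word>>31) & 0x1 = 1
opcode signed 7b, MSB=1: 97 - 128 = -31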